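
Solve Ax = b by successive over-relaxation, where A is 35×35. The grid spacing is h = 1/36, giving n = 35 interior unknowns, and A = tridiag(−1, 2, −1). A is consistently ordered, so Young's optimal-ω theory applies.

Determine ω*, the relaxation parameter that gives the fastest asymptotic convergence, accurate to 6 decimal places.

ω* = 1.839663

B_J for the 35×35 system has eigenvalues cos(kπ/36); ρ_J = cos(π/36) = 0.996195.
root = sin(π/36) = 0.0871557  (since 1−cos² = sin²).
Young: ω* = 2/(1+√(1−ρ_J²)) = 2/(1+0.0871557) = 2/1.0871557 = 1.839663.
Hence ρ(B_{ω*}) = 1.839663 − 1 = 0.839663.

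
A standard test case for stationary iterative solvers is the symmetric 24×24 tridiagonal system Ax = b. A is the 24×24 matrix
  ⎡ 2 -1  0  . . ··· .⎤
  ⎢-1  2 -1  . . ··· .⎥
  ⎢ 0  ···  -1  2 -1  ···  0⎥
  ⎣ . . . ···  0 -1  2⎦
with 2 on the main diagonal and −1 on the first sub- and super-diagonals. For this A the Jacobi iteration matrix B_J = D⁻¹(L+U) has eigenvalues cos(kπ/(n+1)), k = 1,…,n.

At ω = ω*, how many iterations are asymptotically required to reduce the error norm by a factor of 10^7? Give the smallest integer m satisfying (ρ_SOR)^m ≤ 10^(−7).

½·tridiag(1,0,1) at n=24: λ_k = cos(kπ/25); max |λ| at k=1 ⇒ ρ_J = cos(π/25) ≈ 0.9921147.
√(1−ρ_J²) = |sin(π/25)| = 0.1253332
ω* = 2 / (1 + 0.1253332) = 2 / 1.1253332 ≈ 1.7772514.
Hence ρ(B_{ω*}) = 1.7772514 − 1 = 0.7772514.
ρ_SOR^m ≤ 10^(−7) ⇔ m ≥ 7·ln10/(−ln 0.7772514) = 16.1181/0.251991 = 63.963; m = ⌈63.963⌉ = 64.

m = 64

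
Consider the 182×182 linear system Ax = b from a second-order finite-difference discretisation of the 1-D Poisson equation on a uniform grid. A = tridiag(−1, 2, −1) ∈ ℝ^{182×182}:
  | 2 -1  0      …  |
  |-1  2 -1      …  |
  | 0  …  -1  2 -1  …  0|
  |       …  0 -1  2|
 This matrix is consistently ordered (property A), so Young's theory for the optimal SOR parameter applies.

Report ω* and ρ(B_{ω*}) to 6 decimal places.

n=182: λ(B_J) = 1 − λ(A)/2 = cos(kπ/183); k=1 gives ρ_J = 0.999853.
√(1−ρ_J²) = |sin(π/183)| = 0.0171663
[ω*] 2 ÷ (1 + 0.0171663) = 2 ÷ 1.0171663 = 1.966247.
At ω = 1.966247 every |λ(B_ω)| = ω−1, so ρ_SOR = 0.966247.

ω* = 1.966247, ρ_SOR = 0.966247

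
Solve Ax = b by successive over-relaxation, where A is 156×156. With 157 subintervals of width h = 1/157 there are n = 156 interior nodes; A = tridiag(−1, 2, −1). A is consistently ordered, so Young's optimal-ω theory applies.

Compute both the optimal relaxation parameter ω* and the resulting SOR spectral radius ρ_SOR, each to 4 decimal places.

n=156: λ(B_J) = 1 − λ(A)/2 = cos(kπ/157); k=1 gives ρ_J = 0.9998.
√(1−ρ_J²) simplifies to sin(π/157) = 0.02001.
ω* = 2 / (1 + 0.02001) = 2 / 1.02001 ≈ 1.9608.
Hence ρ(B_{ω*}) = 1.9608 − 1 = 0.9608.

ω* = 1.9608, ρ_SOR = 0.9608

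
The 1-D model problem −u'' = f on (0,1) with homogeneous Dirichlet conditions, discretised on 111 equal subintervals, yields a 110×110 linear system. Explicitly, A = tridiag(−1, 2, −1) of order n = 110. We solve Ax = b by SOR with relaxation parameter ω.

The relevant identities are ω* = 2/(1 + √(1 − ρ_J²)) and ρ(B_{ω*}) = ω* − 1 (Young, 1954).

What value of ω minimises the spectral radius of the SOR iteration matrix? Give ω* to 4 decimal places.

[ρ_J] n=110: ρ(B_J) = cos(π/(n+1)) = cos(π/111) = 0.9996.
√(1 − cos²(π/111)) = sin(π/111) ≈ 0.02830.
[ω*] 2 ÷ (1 + 0.02830) = 2 ÷ 1.02830 = 1.9450.
Hence ρ(B_{ω*}) = 1.9450 − 1 = 0.9450.

ω* = 1.9450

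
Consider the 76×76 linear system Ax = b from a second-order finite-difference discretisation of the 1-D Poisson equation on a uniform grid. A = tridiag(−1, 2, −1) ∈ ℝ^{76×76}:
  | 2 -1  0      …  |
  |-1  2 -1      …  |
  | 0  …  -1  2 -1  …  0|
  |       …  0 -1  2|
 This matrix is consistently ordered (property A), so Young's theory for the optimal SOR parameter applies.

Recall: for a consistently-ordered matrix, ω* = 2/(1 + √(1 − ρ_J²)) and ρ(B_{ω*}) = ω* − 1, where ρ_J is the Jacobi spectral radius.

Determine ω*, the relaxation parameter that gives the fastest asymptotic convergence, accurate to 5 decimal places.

ω* = 1.92162

B_J for the 76×76 system has eigenvalues cos(kπ/77); ρ_J = cos(π/77) = 0.99917.
root = sin(π/77) = 0.040789  (since 1−cos² = sin²).
ω* = 2/(1+0.040789) = 1.92162
and ρ(B_{ω*}) = 1.92162 − 1 = 0.92162.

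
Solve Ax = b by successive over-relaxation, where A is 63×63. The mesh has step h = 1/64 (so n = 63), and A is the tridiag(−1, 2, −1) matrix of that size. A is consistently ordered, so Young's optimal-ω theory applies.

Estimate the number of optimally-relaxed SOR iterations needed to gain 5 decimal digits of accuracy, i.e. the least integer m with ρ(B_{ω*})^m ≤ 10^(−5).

spectrum of D⁻¹(L+U) = {cos(kπ/64) : 1≤k≤63}; ρ_J = cos(π/64) = 0.9987955.
1 − cos²(π/64) = sin²(π/64) ⇒ √(1−ρ_J²) = sin(π/64) = 0.0490677.
Then 2/(1+√(1−ρ_J²)) = 2/(1+0.0490677); ω* = 2/1.0490677 = 1.9064547.
ρ_SOR = ω* − 1 = 1.9064547 − 1 = 0.9064547.
5·ln10 = 11.5129; −ln(0.9064547) = 0.0982142; m = ⌈11.5129/0.0982142⌉ = ⌈117.222⌉ = 118.

m = 118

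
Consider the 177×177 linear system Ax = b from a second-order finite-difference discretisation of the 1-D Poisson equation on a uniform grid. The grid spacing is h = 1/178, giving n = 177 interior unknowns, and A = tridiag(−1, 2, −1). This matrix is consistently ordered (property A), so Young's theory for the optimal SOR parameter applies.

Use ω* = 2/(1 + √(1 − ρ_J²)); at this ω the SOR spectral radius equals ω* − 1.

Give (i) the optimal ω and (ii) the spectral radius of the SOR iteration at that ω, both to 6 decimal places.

ω* = 1.965315, ρ_SOR = 0.965315

½·tridiag(1,0,1) at n=177: λ_k = cos(kπ/178); max |λ| at k=1 ⇒ ρ_J = cos(π/178) ≈ 0.999844.
√(1−ρ_J²) simplifies to sin(π/178) = 0.0176485.
ω* = 2/(1+0.0176485) = 1.965315
and ρ(B_{ω*}) = 1.965315 − 1 = 0.965315.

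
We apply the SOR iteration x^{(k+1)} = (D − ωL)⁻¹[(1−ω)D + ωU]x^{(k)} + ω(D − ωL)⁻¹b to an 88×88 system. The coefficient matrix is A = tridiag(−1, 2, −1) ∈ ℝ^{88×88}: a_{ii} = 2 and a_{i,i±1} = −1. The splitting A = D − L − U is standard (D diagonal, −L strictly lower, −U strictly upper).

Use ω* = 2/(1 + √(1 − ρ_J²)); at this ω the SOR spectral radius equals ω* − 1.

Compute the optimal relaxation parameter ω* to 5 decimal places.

ω* = 1.93182

[ρ_J] n=88: ρ(B_J) = cos(π/(n+1)) = cos(π/89) = 0.99938.
√(1−ρ_J²) simplifies to sin(π/89) = 0.035291.
[ω*] 2 ÷ (1 + 0.035291) = 2 ÷ 1.035291 = 1.93182.
ρ_SOR = ω* − 1 ≈ 0.93182.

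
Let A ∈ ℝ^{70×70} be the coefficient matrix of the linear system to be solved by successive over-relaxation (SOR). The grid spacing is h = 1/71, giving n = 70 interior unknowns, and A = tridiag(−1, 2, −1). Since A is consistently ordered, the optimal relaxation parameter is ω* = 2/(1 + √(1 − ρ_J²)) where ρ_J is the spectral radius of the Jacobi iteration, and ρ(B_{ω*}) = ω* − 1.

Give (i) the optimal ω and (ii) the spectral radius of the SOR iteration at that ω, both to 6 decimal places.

ω* = 1.915281, ρ_SOR = 0.915281

ρ_J = max_k |cos(kπ/71)| = cos(π/71) = 0.999021
√(1−ρ_J²) = |sin(π/71)| = 0.0442333
Then 2/(1+√(1−ρ_J²)) = 2/(1+0.0442333); ω* = 2/1.0442333 = 1.915281.
[ρ_SOR] ω* − 1 = 0.915281.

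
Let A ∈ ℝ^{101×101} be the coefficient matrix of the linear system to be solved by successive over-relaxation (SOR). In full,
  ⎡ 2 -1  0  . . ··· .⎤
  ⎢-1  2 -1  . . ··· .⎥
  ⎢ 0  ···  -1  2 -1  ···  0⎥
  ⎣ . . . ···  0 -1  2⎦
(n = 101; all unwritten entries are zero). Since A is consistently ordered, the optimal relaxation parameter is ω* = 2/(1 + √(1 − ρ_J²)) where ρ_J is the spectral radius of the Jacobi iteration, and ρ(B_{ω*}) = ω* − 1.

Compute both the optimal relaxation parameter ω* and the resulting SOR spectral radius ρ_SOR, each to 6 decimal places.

½·tridiag(1,0,1) at n=101: λ_k = cos(kπ/102); max |λ| at k=1 ⇒ ρ_J = cos(π/102) ≈ 0.999526.
root = sin(π/102) = 0.0307951  (since 1−cos² = sin²).
So ω* = 2/1.0307951 = 1.940250 (Young).
[ρ_SOR] ω* − 1 = 0.940250.

ω* = 1.940250, ρ_SOR = 0.940250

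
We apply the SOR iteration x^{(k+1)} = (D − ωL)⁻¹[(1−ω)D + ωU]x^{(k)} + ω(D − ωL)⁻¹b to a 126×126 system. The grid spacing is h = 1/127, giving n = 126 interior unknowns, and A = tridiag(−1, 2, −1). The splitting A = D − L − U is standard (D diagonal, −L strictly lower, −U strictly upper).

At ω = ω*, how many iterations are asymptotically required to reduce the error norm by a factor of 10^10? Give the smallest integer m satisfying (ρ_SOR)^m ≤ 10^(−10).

spectrum of D⁻¹(L+U) = {cos(kπ/127) : 1≤k≤126}; ρ_J = cos(π/127) = 0.9996941.
root = sin(π/127) = 0.0247344  (since 1−cos² = sin²).
[ω*] 2 ÷ (1 + 0.0247344) = 2 ÷ 1.0247344 = 1.9517252.
ρ(B_{ω*}) = ω*−1 = 0.9517252
10·ln10 = 23.0259; −ln(0.9517252) = 0.0494789; m = ⌈23.0259/0.0494789⌉ = ⌈465.368⌉ = 466.

m = 466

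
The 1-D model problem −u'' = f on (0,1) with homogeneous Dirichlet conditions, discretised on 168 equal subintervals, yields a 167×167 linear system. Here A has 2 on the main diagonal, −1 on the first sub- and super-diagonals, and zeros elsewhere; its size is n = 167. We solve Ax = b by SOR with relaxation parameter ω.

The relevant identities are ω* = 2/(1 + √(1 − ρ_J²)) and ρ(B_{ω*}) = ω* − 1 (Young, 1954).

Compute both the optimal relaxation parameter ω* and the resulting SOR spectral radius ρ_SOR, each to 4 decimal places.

½·tridiag(1,0,1) at n=167: λ_k = cos(kπ/168); max |λ| at k=1 ⇒ ρ_J = cos(π/168) ≈ 0.9998.
root = sin(π/168) = 0.01870  (since 1−cos² = sin²).
Young: ω* = 2/(1+√(1−ρ_J²)) = 2/(1+0.01870) = 2/1.01870 = 1.9633.
Hence ρ(B_{ω*}) = 1.9633 − 1 = 0.9633.

ω* = 1.9633, ρ_SOR = 0.9633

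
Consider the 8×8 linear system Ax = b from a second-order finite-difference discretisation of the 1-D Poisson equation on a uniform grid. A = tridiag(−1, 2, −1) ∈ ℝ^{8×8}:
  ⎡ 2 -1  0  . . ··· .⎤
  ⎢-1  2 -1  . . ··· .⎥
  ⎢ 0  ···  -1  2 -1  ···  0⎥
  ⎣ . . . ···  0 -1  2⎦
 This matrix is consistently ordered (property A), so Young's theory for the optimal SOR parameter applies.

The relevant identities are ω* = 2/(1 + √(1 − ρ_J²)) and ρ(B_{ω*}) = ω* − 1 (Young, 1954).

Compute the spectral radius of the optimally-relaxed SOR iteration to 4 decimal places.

B_J for the 8×8 system has eigenvalues cos(kπ/9); ρ_J = cos(π/9) = 0.9397.
√(1−ρ_J²) = |sin(π/9)| = 0.34202
ω* = 2 / (1 + 0.34202) = 2 / 1.34202 ≈ 1.4903.
At ω = 1.4903 every |λ(B_ω)| = ω−1, so ρ_SOR = 0.4903.

ρ_SOR = 0.4903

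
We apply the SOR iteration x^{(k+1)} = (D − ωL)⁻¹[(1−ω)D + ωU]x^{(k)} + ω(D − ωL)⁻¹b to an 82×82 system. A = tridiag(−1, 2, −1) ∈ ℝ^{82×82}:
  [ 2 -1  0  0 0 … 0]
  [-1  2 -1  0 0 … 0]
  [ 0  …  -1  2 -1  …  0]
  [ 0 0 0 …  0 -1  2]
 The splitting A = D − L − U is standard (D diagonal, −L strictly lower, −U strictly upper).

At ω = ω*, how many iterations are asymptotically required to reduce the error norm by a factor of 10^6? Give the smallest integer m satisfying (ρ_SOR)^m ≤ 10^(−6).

With n=82, ρ(Jacobi) = cos(π/83) = 0.9992838.
√(1−ρ_J²) simplifies to sin(π/83) = 0.0378415.
ω* = 2/(1 + 0.0378415) = 2/1.0378415 = 1.9270765.
ρ_SOR = ω* − 1 ≈ 0.9270765.
6·ln10 = 13.8155; −ln(0.9270765) = 0.0757192; m = ⌈13.8155/0.0757192⌉ = ⌈182.457⌉ = 183.

m = 183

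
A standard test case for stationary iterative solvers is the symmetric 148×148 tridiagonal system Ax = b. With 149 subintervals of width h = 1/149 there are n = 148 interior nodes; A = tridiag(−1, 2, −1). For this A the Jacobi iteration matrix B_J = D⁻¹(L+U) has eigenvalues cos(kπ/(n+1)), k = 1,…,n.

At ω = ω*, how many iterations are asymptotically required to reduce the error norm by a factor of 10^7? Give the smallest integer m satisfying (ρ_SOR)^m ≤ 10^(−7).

m = 383

[ρ_J] n=148: ρ(B_J) = cos(π/(n+1)) = cos(π/149) = 0.9997777.
root = sin(π/149) = 0.0210830  (since 1−cos² = sin²).
So ω* = 2/1.0210830 = 1.9587046 (Young).
[ρ_SOR] ω* − 1 = 0.9587046.
m ≥ 7·ln10 / (−ln 0.9587046) = 382.196; smallest integer m = 383.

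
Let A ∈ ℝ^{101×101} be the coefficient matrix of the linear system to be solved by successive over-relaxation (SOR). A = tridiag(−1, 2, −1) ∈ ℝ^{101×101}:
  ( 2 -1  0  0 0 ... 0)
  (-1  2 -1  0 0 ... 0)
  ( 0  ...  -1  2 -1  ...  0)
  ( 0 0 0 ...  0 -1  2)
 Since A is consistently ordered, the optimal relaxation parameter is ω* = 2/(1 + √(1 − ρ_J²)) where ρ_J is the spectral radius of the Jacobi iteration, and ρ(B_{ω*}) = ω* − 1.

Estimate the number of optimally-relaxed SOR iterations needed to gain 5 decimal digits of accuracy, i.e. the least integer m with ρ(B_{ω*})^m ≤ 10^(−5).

B_J for the 101×101 system has eigenvalues cos(kπ/102); ρ_J = cos(π/102) = 0.9995257.
root = sin(π/102) = 0.0307951  (since 1−cos² = sin²).
[ω*] 2 ÷ (1 + 0.0307951) = 2 ÷ 1.0307951 = 1.9402498.
[ρ_SOR] ω* − 1 = 0.9402498.
(0.9402498)^m ≤ 10^{−5}  ⇒  m·ln(0.9402498) ≤ −5·ln10  ⇒  m ≥ 186.868  ⇒  m = 187

m = 187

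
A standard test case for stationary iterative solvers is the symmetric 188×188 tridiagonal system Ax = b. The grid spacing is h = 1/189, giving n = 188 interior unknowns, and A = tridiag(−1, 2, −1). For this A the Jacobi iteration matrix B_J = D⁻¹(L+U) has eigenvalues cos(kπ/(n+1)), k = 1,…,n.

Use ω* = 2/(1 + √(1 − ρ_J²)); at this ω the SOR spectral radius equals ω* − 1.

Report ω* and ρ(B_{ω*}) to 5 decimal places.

ω* = 1.96730, ρ_SOR = 0.96730

n=188: λ(B_J) = 1 − λ(A)/2 = cos(kπ/189); k=1 gives ρ_J = 0.99986.
√(1 − cos²(π/189)) = sin(π/189) ≈ 0.016621.
ω* = 2/(1 + 0.016621) = 2/1.016621 = 1.96730.
[ρ_SOR] ω* − 1 = 0.96730.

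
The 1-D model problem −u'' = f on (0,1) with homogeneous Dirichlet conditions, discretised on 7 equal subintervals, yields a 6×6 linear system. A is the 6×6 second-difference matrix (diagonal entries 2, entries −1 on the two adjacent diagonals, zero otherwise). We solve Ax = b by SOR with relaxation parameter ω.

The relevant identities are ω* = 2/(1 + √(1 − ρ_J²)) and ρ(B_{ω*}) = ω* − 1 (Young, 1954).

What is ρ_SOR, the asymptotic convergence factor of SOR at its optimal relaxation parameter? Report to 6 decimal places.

n=6: λ(B_J) = 1 − λ(A)/2 = cos(kπ/7); k=1 gives ρ_J = 0.900969.
√(1 − cos²(π/7)) = sin(π/7) ≈ 0.4338837.
Then 2/(1+√(1−ρ_J²)) = 2/(1+0.4338837); ω* = 2/1.4338837 = 1.394813.
Hence ρ(B_{ω*}) = 1.394813 − 1 = 0.394813.

ρ_SOR = 0.394813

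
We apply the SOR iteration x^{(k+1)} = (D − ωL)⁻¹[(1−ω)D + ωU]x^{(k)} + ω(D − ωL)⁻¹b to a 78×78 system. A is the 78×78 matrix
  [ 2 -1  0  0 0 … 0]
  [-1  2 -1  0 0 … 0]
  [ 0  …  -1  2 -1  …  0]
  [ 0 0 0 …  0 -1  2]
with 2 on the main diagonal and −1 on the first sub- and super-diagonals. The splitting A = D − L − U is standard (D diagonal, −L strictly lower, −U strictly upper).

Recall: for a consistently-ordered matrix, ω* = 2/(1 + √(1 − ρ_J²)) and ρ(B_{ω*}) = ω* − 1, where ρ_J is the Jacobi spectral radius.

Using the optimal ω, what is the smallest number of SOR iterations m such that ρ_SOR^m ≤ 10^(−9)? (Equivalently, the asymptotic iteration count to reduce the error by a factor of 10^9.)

[ρ_J] n=78: ρ(B_J) = cos(π/(n+1)) = cos(π/79) = 0.9992094.
√(1 − cos²(π/79)) = sin(π/79) ≈ 0.0397565.
ω* = 2 / (1 + 0.0397565) = 2 / 1.0397565 ≈ 1.9235273.
ρ(B_{ω*}) = ω*−1 = 0.9235273
For 9 digits: m = 9·ln10 / (−ln 0.9235273) = 20.7233/0.0795549 = 260.491; round up → m = 261.

m = 261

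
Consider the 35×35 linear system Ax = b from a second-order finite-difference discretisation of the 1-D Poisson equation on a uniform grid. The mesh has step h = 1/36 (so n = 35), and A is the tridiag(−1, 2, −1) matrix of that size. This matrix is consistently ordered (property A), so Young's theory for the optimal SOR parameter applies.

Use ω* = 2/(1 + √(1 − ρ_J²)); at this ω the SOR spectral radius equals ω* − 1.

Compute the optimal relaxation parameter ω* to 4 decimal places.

ω* = 1.8397

½·tridiag(1,0,1) at n=35: λ_k = cos(kπ/36); max |λ| at k=1 ⇒ ρ_J = cos(π/36) ≈ 0.9962.
1 − cos²(π/36) = sin²(π/36) ⇒ √(1−ρ_J²) = sin(π/36) = 0.08716.
Then 2/(1+√(1−ρ_J²)) = 2/(1+0.08716); ω* = 2/1.08716 = 1.8397.
[ρ_SOR] ω* − 1 = 0.8397.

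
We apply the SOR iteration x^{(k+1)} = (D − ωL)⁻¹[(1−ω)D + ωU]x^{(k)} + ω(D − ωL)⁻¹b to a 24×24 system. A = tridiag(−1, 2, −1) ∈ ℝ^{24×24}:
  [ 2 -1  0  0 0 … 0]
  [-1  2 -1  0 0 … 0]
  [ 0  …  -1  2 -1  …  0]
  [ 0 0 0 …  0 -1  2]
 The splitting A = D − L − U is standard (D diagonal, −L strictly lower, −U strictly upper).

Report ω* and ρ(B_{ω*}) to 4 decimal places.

ω* = 1.7773, ρ_SOR = 0.7773

n=24: λ(B_J) = 1 − λ(A)/2 = cos(kπ/25); k=1 gives ρ_J = 0.9921.
√(1 − cos²(π/25)) = sin(π/25) ≈ 0.12533.
ω* = 2/(1+0.12533) = 1.7773
and ρ(B_{ω*}) = 1.7773 − 1 = 0.7773.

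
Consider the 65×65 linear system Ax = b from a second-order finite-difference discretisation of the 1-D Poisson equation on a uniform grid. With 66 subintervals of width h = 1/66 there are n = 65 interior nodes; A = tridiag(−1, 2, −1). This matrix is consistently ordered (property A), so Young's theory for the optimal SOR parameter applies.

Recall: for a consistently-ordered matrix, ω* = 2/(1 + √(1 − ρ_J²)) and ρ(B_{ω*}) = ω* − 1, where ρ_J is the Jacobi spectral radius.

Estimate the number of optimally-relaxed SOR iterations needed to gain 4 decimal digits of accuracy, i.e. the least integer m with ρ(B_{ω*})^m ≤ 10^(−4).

½·tridiag(1,0,1) at n=65: λ_k = cos(kπ/66); max |λ| at k=1 ⇒ ρ_J = cos(π/66) ≈ 0.9988673.
root = sin(π/66) = 0.0475819  (since 1−cos² = sin²).
ω* = 2/(1+0.0475819) = 1.9091586
ρ(B_{ω*}) = ω*−1 = 0.9091586
4·ln10 = 9.21034; −ln(0.9091586) = 0.0952357; m = ⌈9.21034/0.0952357⌉ = ⌈96.711⌉ = 97.

m = 97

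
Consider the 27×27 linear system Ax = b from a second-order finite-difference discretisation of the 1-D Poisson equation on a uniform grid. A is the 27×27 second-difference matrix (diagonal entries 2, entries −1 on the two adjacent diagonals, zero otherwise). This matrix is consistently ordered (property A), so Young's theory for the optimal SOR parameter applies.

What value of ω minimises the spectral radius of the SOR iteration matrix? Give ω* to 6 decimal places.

ω* = 1.798619

n=27: λ(B_J) = 1 − λ(A)/2 = cos(kπ/28); k=1 gives ρ_J = 0.993712.
√(1 − cos²(π/28)) = sin(π/28) ≈ 0.1119645.
ω* = 2/(1+0.1119645) = 1.798619
[ρ_SOR] ω* − 1 = 0.798619.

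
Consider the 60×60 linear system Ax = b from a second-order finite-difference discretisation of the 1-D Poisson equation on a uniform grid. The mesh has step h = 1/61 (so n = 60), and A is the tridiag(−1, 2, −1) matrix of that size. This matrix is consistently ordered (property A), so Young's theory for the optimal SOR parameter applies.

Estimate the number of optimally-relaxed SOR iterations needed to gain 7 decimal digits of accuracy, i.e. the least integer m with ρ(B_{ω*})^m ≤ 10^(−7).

m = 157

[ρ_J] n=60: ρ(B_J) = cos(π/(n+1)) = cos(π/61) = 0.9986741.
√(1 − cos²(π/61)) = sin(π/61) ≈ 0.0514788.
ω* = 2/(1 + 0.0514788) = 2/1.0514788 = 1.9020830.
ρ_SOR = ω* − 1 ≈ 0.9020830.
For 7 digits: m = 7·ln10 / (−ln 0.9020830) = 16.1181/0.103049 = 156.412; round up → m = 157.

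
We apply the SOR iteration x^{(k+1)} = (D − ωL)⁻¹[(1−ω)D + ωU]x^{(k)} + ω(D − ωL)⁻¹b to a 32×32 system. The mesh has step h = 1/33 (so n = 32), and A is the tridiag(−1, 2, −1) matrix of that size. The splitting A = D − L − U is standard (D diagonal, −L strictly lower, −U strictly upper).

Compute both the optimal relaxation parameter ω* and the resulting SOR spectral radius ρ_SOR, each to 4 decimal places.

B_J for the 32×32 system has eigenvalues cos(kπ/33); ρ_J = cos(π/33) = 0.9955.
√(1−ρ_J²) simplifies to sin(π/33) = 0.09506.
Then 2/(1+√(1−ρ_J²)) = 2/(1+0.09506); ω* = 2/1.09506 = 1.8264.
ρ_SOR = ω* − 1 = 1.8264 − 1 = 0.8264.

ω* = 1.8264, ρ_SOR = 0.8264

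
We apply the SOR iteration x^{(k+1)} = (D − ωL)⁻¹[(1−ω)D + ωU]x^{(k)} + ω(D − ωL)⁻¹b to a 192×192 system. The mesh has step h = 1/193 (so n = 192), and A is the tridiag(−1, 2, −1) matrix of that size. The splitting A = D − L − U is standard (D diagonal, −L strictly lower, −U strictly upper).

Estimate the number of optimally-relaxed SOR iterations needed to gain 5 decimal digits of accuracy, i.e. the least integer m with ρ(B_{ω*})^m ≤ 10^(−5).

spectrum of D⁻¹(L+U) = {cos(kπ/193) : 1≤k≤192}; ρ_J = cos(π/193) = 0.9998675.
√(1−ρ_J²) = |sin(π/193)| = 0.0162770
ω* = 2 / (1 + 0.0162770) = 2 / 1.0162770 ≈ 1.9679674.
ρ_SOR = ω* − 1 = 1.9679674 − 1 = 0.9679674.
Need (0.9679674)^m ≤ 10^(−5): m ≥ 5·ln10/|ln 0.9679674| = 11.5129/0.0325569 = 353.624 ⇒ m = 354.

m = 354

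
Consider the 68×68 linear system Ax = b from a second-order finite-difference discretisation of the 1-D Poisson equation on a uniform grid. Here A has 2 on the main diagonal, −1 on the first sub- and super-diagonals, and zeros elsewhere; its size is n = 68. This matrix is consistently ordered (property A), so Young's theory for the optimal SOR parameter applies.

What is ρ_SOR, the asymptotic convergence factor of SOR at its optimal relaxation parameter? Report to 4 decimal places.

B_J for the 68×68 system has eigenvalues cos(kπ/69); ρ_J = cos(π/69) = 0.9990.
√(1−ρ_J²) = |sin(π/69)| = 0.04551
[ω*] 2 ÷ (1 + 0.04551) = 2 ÷ 1.04551 = 1.9129.
[ρ_SOR] ω* − 1 = 0.9129.

ρ_SOR = 0.9129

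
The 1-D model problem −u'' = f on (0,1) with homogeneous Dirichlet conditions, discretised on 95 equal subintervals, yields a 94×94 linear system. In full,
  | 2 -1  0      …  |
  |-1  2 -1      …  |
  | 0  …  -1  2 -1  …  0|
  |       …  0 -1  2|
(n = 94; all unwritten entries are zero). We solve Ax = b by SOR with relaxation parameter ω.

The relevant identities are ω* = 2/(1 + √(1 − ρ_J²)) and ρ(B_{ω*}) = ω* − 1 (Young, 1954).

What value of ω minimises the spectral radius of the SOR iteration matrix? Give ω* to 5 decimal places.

ω* = 1.93599

n=94: λ(B_J) = 1 − λ(A)/2 = cos(kπ/95); k=1 gives ρ_J = 0.99945.
root = sin(π/95) = 0.033063  (since 1−cos² = sin²).
[ω*] 2 ÷ (1 + 0.033063) = 2 ÷ 1.033063 = 1.93599.
and ρ(B_{ω*}) = 1.93599 − 1 = 0.93599.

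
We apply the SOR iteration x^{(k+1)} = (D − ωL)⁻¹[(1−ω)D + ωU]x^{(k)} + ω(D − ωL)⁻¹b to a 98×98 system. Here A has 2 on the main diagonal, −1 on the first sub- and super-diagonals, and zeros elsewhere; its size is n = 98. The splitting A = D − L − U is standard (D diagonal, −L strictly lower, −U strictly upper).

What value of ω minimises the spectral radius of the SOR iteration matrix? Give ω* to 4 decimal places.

ω* = 1.9385

B_J for the 98×98 system has eigenvalues cos(kπ/99); ρ_J = cos(π/99) = 0.9995.
root = sin(π/99) = 0.03173  (since 1−cos² = sin²).
ω* = 2 / (1 + 0.03173) = 2 / 1.03173 ≈ 1.9385.
and ρ(B_{ω*}) = 1.9385 − 1 = 0.9385.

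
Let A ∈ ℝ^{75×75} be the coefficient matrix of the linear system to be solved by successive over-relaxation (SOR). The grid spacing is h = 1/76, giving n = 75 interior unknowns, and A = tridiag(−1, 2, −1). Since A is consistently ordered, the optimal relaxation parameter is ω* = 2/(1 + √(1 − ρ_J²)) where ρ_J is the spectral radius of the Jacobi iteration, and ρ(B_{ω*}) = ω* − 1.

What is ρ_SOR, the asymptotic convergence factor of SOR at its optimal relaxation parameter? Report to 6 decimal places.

ρ_SOR = 0.920630

spectrum of D⁻¹(L+U) = {cos(kπ/76) : 1≤k≤75}; ρ_J = cos(π/76) = 0.999146.
√(1−ρ_J²) simplifies to sin(π/76) = 0.0413250.
[ω*] 2 ÷ (1 + 0.0413250) = 2 ÷ 1.0413250 = 1.920630.
At ω = 1.920630 every |λ(B_ω)| = ω−1, so ρ_SOR = 0.920630.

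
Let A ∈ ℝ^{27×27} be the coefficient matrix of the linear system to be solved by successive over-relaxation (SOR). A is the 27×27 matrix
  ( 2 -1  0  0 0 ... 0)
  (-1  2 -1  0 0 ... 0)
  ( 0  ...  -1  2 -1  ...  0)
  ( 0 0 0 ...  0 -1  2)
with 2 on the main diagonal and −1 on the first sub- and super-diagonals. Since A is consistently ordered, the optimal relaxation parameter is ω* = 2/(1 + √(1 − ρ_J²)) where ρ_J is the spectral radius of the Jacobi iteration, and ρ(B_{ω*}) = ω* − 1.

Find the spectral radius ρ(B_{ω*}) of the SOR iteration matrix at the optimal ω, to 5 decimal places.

[ρ_J] n=27: ρ(B_J) = cos(π/(n+1)) = cos(π/28) = 0.99371.
1 − cos²(π/28) = sin²(π/28) ⇒ √(1−ρ_J²) = sin(π/28) = 0.111964.
ω* = 2 / (1 + 0.111964) = 2 / 1.111964 ≈ 1.79862.
ρ_SOR = ω* − 1 ≈ 0.79862.

ρ_SOR = 0.79862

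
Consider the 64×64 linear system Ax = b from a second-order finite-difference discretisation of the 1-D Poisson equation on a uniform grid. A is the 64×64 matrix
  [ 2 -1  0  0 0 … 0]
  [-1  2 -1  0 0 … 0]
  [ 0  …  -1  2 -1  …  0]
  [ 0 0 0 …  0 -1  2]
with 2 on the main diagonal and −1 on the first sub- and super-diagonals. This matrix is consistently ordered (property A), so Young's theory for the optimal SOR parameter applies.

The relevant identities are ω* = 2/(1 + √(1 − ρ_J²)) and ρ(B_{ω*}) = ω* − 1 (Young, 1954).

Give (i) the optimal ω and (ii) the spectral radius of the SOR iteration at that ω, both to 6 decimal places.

spectrum of D⁻¹(L+U) = {cos(kπ/65) : 1≤k≤64}; ρ_J = cos(π/65) = 0.998832.
1 − cos²(π/65) = sin²(π/65) ⇒ √(1−ρ_J²) = sin(π/65) = 0.0483134.
ω* = 2/(1 + 0.0483134) = 2/1.0483134 = 1.907826.
Hence ρ(B_{ω*}) = 1.907826 − 1 = 0.907826.

ω* = 1.907826, ρ_SOR = 0.907826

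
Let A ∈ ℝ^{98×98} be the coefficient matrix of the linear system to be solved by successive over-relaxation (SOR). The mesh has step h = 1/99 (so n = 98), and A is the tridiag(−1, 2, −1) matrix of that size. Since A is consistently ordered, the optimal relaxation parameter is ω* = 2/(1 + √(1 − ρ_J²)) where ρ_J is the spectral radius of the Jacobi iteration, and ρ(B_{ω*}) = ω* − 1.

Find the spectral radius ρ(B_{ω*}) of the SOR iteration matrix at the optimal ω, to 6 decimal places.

spectrum of D⁻¹(L+U) = {cos(kπ/99) : 1≤k≤98}; ρ_J = cos(π/99) = 0.999497.
√(1−ρ_J²) = |sin(π/99)| = 0.0317279
ω* = 2 / (1 + 0.0317279) = 2 / 1.0317279 ≈ 1.938496.
[ρ_SOR] ω* − 1 = 0.938496.

ρ_SOR = 0.938496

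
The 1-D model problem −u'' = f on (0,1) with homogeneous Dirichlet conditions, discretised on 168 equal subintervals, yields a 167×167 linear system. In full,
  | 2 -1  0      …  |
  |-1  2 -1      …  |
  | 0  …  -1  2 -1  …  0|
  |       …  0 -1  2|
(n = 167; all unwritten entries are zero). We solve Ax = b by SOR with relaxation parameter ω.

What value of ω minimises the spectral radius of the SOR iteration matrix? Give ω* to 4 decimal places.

½·tridiag(1,0,1) at n=167: λ_k = cos(kπ/168); max |λ| at k=1 ⇒ ρ_J = cos(π/168) ≈ 0.9998.
√(1−ρ_J²) = |sin(π/168)| = 0.01870
So ω* = 2/1.01870 = 1.9633 (Young).
ρ_SOR = ω* − 1 = 1.9633 − 1 = 0.9633.

ω* = 1.9633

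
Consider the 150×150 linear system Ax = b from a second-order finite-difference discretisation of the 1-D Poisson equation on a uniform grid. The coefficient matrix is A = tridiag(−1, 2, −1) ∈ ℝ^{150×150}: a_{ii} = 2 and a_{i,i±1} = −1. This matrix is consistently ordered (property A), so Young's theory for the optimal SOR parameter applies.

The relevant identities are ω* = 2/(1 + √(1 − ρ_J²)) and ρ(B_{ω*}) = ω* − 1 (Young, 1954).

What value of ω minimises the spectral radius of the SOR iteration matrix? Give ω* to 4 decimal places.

ω* = 1.9592

½·tridiag(1,0,1) at n=150: λ_k = cos(kπ/151); max |λ| at k=1 ⇒ ρ_J = cos(π/151) ≈ 0.9998.
√(1−ρ_J²) = |sin(π/151)| = 0.02080
Young: ω* = 2/(1+√(1−ρ_J²)) = 2/(1+0.02080) = 2/1.02080 = 1.9592.
ρ_SOR = ω* − 1 ≈ 0.9592.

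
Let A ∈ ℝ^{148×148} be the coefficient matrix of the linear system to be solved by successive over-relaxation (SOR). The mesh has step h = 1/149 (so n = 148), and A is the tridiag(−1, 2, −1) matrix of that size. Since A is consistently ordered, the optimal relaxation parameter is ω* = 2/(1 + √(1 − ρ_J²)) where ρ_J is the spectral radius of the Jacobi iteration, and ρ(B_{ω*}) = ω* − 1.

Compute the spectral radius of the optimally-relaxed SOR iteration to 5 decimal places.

With n=148, ρ(Jacobi) = cos(π/149) = 0.99978.
√(1−ρ_J²) = |sin(π/149)| = 0.021083
[ω*] 2 ÷ (1 + 0.021083) = 2 ÷ 1.021083 = 1.95870.
At ω = 1.95870 every |λ(B_ω)| = ω−1, so ρ_SOR = 0.95870.

ρ_SOR = 0.95870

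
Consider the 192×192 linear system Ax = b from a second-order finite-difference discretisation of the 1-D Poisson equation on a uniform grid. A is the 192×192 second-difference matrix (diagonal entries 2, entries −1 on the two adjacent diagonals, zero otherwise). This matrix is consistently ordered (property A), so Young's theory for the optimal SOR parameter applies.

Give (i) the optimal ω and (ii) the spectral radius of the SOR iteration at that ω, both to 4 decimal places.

ρ_J = max_k |cos(kπ/193)| = cos(π/193) = 0.9999
√(1−ρ_J²) = |sin(π/193)| = 0.01628
So ω* = 2/1.01628 = 1.9680 (Young).
At ω = 1.9680 every |λ(B_ω)| = ω−1, so ρ_SOR = 0.9680.

ω* = 1.9680, ρ_SOR = 0.9680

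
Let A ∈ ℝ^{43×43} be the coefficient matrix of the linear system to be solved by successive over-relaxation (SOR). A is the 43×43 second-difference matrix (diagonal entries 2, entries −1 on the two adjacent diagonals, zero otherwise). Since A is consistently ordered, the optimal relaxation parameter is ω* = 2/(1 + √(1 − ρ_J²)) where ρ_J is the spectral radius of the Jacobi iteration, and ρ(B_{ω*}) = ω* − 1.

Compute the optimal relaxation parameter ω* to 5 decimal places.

ω* = 1.86682

½·tridiag(1,0,1) at n=43: λ_k = cos(kπ/44); max |λ| at k=1 ⇒ ρ_J = cos(π/44) ≈ 0.99745.
√(1−ρ_J²) = |sin(π/44)| = 0.071339
Young: ω* = 2/(1+√(1−ρ_J²)) = 2/(1+0.071339) = 2/1.071339 = 1.86682.
At ω = 1.86682 every |λ(B_ω)| = ω−1, so ρ_SOR = 0.86682.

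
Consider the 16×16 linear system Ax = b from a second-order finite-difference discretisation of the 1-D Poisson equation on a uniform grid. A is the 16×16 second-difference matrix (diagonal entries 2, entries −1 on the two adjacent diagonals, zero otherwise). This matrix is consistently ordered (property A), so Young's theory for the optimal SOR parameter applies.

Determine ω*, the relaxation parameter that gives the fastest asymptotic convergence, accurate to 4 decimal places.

ω* = 1.6895

n=16: λ(B_J) = 1 − λ(A)/2 = cos(kπ/17); k=1 gives ρ_J = 0.9830.
√(1−ρ_J²) simplifies to sin(π/17) = 0.18375.
ω* = 2 / (1 + 0.18375) = 2 / 1.18375 ≈ 1.6895.
ρ_SOR = ω* − 1 ≈ 0.6895.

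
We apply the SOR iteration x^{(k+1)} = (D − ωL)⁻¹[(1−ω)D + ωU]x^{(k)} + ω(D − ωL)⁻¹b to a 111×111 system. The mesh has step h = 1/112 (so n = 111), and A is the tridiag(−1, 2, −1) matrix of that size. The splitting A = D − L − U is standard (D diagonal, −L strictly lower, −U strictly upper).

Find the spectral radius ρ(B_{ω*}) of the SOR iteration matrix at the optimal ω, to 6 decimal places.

ρ_J = max_k |cos(kπ/112)| = cos(π/112) = 0.999607
√(1−ρ_J²) simplifies to sin(π/112) = 0.0280463.
Then 2/(1+√(1−ρ_J²)) = 2/(1+0.0280463); ω* = 2/1.0280463 = 1.945438.
ρ(B_{ω*}) = ω*−1 = 0.945438

ρ_SOR = 0.945438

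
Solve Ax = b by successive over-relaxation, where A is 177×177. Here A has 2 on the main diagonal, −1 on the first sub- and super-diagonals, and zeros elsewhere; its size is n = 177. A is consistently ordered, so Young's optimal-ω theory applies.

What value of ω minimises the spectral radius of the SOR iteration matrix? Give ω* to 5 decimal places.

B_J for the 177×177 system has eigenvalues cos(kπ/178); ρ_J = cos(π/178) = 0.99984.
root = sin(π/178) = 0.017648  (since 1−cos² = sin²).
ω* = 2/(1+0.017648) = 1.96532
At ω = 1.96532 every |λ(B_ω)| = ω−1, so ρ_SOR = 0.96532.

ω* = 1.96532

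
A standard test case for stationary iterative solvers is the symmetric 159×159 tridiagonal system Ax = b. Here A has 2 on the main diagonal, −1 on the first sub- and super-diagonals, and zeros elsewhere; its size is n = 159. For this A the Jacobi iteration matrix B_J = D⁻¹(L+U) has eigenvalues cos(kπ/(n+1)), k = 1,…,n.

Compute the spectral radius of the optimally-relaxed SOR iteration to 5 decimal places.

ρ_SOR = 0.96149

½·tridiag(1,0,1) at n=159: λ_k = cos(kπ/160); max |λ| at k=1 ⇒ ρ_J = cos(π/160) ≈ 0.99981.
√(1−ρ_J²) simplifies to sin(π/160) = 0.019634.
ω* = 2/(1 + 0.019634) = 2/1.019634 = 1.96149.
[ρ_SOR] ω* − 1 = 0.96149.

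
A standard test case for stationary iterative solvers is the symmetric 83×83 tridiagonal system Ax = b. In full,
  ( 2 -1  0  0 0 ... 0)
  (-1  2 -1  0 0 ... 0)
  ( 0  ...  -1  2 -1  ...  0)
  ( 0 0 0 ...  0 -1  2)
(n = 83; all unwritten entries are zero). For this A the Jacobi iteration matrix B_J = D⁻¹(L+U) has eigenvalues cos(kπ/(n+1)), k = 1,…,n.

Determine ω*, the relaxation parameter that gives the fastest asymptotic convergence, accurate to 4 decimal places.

spectrum of D⁻¹(L+U) = {cos(kπ/84) : 1≤k≤83}; ρ_J = cos(π/84) = 0.9993.
root = sin(π/84) = 0.03739  (since 1−cos² = sin²).
So ω* = 2/1.03739 = 1.9279 (Young).
and ρ(B_{ω*}) = 1.9279 − 1 = 0.9279.

ω* = 1.9279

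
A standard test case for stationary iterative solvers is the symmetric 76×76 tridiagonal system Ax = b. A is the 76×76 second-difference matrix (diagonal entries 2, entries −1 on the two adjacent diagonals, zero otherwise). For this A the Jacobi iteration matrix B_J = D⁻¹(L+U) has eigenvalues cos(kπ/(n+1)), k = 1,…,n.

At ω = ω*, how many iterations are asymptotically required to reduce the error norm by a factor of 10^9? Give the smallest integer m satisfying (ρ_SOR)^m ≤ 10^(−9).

½·tridiag(1,0,1) at n=76: λ_k = cos(kπ/77); max |λ| at k=1 ⇒ ρ_J = cos(π/77) ≈ 0.9991678.
√(1−ρ_J²) = |sin(π/77)| = 0.0407886
ω* = 2 / (1 + 0.0407886) = 2 / 1.0407886 ≈ 1.9216198.
At ω = 1.9216198 every |λ(B_ω)| = ω−1, so ρ_SOR = 0.9216198.
9·ln10 = 20.7233; −ln(0.9216198) = 0.0816225; m = ⌈20.7233/0.0816225⌉ = ⌈253.892⌉ = 254.

m = 254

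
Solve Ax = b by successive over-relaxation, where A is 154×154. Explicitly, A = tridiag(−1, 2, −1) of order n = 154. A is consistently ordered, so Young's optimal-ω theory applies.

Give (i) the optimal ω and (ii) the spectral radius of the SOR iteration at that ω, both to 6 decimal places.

ω* = 1.960271, ρ_SOR = 0.960271

spectrum of D⁻¹(L+U) = {cos(kπ/155) : 1≤k≤154}; ρ_J = cos(π/155) = 0.999795.
√(1 − cos²(π/155)) = sin(π/155) ≈ 0.0202670.
Then 2/(1+√(1−ρ_J²)) = 2/(1+0.0202670); ω* = 2/1.0202670 = 1.960271.
ρ(B_{ω*}) = ω*−1 = 0.960271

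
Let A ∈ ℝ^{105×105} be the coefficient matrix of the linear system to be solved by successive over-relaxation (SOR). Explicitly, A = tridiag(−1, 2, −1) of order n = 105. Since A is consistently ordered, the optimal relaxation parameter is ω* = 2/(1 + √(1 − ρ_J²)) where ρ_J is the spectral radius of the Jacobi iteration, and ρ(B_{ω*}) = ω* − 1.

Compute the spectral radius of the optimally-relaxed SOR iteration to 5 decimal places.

With n=105, ρ(Jacobi) = cos(π/106) = 0.99956.
√(1−ρ_J²) simplifies to sin(π/106) = 0.029633.
Then 2/(1+√(1−ρ_J²)) = 2/(1+0.029633); ω* = 2/1.029633 = 1.94244.
Hence ρ(B_{ω*}) = 1.94244 − 1 = 0.94244.

ρ_SOR = 0.94244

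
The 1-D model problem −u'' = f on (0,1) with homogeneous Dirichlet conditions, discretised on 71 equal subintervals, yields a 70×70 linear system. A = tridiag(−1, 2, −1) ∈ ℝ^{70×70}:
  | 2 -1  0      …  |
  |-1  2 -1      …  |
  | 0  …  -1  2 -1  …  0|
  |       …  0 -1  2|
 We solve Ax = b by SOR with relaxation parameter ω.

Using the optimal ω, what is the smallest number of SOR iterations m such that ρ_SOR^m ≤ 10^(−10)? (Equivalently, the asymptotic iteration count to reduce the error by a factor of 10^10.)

n=70: λ(B_J) = 1 − λ(A)/2 = cos(kπ/71); k=1 gives ρ_J = 0.9990212.
√(1−ρ_J²) simplifies to sin(π/71) = 0.0442333.
ω* = 2 / (1 + 0.0442333) = 2 / 1.0442333 ≈ 1.9152808.
Hence ρ(B_{ω*}) = 1.9152808 − 1 = 0.9152808.
For 10 digits: m = 10·ln10 / (−ln 0.9152808) = 23.0259/0.0885244 = 260.108; round up → m = 261.

m = 261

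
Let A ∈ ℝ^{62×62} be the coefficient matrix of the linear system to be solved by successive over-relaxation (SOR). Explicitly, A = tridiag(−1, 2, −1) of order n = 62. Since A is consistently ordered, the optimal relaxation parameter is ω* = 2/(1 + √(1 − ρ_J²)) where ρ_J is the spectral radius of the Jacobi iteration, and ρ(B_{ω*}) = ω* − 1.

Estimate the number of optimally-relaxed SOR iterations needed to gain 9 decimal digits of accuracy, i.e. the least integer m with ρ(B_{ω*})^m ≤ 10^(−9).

With n=62, ρ(Jacobi) = cos(π/63) = 0.9987569.
√(1 − cos²(π/63)) = sin(π/63) ≈ 0.0498459.
ω* = 2/(1 + 0.0498459) = 2/1.0498459 = 1.9050415.
ρ(B_{ω*}) = ω*−1 = 0.9050415
Need (0.9050415)^m ≤ 10^(−9): m ≥ 9·ln10/|ln 0.9050415| = 20.7233/0.0997745 = 207.701 ⇒ m = 208.

m = 208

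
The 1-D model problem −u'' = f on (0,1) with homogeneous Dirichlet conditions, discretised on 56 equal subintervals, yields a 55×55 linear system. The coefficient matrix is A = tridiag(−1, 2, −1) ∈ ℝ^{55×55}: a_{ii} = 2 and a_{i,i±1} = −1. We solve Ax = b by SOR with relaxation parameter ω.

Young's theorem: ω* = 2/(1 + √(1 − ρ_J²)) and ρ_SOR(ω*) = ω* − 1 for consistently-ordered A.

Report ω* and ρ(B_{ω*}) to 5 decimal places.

ρ_J = max_k |cos(kπ/56)| = cos(π/56) = 0.99843
√(1−ρ_J²) = |sin(π/56)| = 0.056070
Young: ω* = 2/(1+√(1−ρ_J²)) = 2/(1+0.056070) = 2/1.056070 = 1.89381.
Hence ρ(B_{ω*}) = 1.89381 − 1 = 0.89381.

ω* = 1.89381, ρ_SOR = 0.89381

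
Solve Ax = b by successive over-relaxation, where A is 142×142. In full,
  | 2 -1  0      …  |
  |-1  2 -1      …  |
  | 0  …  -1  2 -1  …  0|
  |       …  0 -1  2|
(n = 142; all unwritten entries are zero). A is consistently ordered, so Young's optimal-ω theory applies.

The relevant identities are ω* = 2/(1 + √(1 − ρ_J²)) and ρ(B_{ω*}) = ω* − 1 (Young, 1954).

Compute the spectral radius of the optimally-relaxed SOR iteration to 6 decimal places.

ρ_SOR = 0.957010

n=142: λ(B_J) = 1 − λ(A)/2 = cos(kπ/143); k=1 gives ρ_J = 0.999759.
√(1−ρ_J²) simplifies to sin(π/143) = 0.0219674.
ω* = 2/(1 + 0.0219674) = 2/1.0219674 = 1.957010.
and ρ(B_{ω*}) = 1.957010 − 1 = 0.957010.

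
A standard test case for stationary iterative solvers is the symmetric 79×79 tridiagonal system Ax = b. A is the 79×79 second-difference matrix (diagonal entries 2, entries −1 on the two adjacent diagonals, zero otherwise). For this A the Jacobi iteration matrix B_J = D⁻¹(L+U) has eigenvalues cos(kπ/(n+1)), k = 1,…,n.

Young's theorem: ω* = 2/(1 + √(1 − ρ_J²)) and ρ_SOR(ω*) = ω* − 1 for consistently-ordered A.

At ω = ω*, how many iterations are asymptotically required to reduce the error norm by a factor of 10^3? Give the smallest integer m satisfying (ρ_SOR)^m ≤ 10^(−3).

With n=79, ρ(Jacobi) = cos(π/80) = 0.9992290.
√(1 − cos²(π/80)) = sin(π/80) ≈ 0.0392598.
Young: ω* = 2/(1+√(1−ρ_J²)) = 2/(1+0.0392598) = 2/1.0392598 = 1.9244466.
[ρ_SOR] ω* − 1 = 0.9244466.
3·ln10 = 6.90776; −ln(0.9244466) = 0.07856; m = ⌈6.90776/0.07856⌉ = ⌈87.930⌉ = 88.

m = 88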